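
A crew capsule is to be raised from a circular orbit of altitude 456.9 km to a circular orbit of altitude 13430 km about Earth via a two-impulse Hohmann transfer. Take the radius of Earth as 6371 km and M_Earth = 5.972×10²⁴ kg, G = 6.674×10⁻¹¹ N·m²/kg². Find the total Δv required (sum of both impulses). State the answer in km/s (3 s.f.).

μ = GM = 6.674×10⁻¹¹ × 5.972×10²⁴ = 3.986×10¹⁴ m³/s².
r₁ = 6371 + 456.9 = 6827.9 km = 6.8279×10⁶ m.
r₂ = 6371 + 13430 = 19801 km = 1.9801×10⁷ m.
Transfer ellipse a_t = (r₁ + r₂)/2 = 1.331×10⁷ m.
At r₁: circular v_c1 = √(μ/r₁) = 7640 m/s; transfer-perigee v_p = √[μ(2/r₁ − 1/a_t)] = 9317 m/s.
Δv₁ = v_p − v_c1 = 1677 m/s.
At r₂: circular v_c2 = √(μ/r₂) = 4487 m/s; transfer-apogee v_a = √[μ(2/r₂ − 1/a_t)] = 3213 m/s.
Δv₂ = v_c2 − v_a = 1274 m/s.
Total Δv = Δv₁ + Δv₂ = 2951 m/s = 2.951 km/s.

Δv_total ≈ 2.95 km/s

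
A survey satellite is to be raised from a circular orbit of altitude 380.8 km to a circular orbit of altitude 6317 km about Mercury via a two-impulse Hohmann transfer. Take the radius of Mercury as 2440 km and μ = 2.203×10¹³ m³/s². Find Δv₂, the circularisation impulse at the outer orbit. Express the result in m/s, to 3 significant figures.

Δv ≈ 479 m/s

r₁ = 2440 + 380.8 = 2820.8 km = 2.8208×10⁶ m.
r₂ = 2440 + 6317 = 8757.0 km = 8.7570×10⁶ m.
Transfer ellipse a_t = (r₁ + r₂)/2 = 5.789×10⁶ m.
At r₁: circular v_c1 = √(μ/r₁) = 2795 m/s; transfer-periherm v_p = √[μ(2/r₁ − 1/a_t)] = 3437 m/s.
At r₂: circular v_c2 = √(μ/r₂) = 1586 m/s; transfer-apoherm v_a = √[μ(2/r₂ − 1/a_t)] = 1107 m/s.
Δv₂ = v_c2 − v_a = 478.9 m/s.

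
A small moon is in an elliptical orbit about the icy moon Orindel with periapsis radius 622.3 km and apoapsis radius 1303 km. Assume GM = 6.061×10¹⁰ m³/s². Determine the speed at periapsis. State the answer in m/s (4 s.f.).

v ≈ 363.1 m/s

Semi-major axis a = (r_p + r_a)/2 = 962.65 km = 9.626×10⁵ m.
Vis-viva: v² = μ(2/r − 1/a) = 6.061×10¹⁰ × (3.214×10⁻⁶ − 1.039×10⁻⁶) = 1.318×10⁵ m²/s².
v = 363.1 m/s.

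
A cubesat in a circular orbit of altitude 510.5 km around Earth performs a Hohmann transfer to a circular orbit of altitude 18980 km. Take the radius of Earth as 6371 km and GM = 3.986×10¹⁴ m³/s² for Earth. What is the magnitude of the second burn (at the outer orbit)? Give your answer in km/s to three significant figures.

Δv ≈ 1.37 km/s

r₁ = 6371 + 510.5 = 6881.5 km = 6.8815×10⁶ m.
r₂ = 6371 + 18980 = 25351 km = 2.5351×10⁷ m.
Transfer ellipse a_t = (r₁ + r₂)/2 = 1.612×10⁷ m.
At r₁: circular v_c1 = √(μ/r₁) = 7611 m/s; transfer-perigee v_p = √[μ(2/r₁ − 1/a_t)] = 9545 m/s.
At r₂: circular v_c2 = √(μ/r₂) = 3965 m/s; transfer-apogee v_a = √[μ(2/r₂ − 1/a_t)] = 2591 m/s.
Δv₂ = v_c2 − v_a = 1374 m/s.
= 1.374 km/s.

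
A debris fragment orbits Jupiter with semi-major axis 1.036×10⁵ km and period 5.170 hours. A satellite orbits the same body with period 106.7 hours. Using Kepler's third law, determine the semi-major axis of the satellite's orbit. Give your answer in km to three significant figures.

a₂ ≈ 7.79×10⁵ km

Kepler's third law: a³ ∝ T², so a₂ = a₁ (T₂/T₁)^(2/3).
T₂/T₁ = 20.64, (T₂/T₁)^(2/3) = 7.524.
a₂ = 1.036×10⁵ × 7.524 = 7.795×10⁵ km.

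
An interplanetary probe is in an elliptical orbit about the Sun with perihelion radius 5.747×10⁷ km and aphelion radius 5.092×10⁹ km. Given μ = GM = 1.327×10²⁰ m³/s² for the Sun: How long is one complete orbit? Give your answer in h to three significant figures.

Semi-major axis a = (r_p + r_a)/2 = (5.7470×10⁷ + 5.0920×10⁹)/2 = 2.5747×10⁹ km = 2.575×10¹² m.
By Kepler's third law T = 2π√(a³/μ) = 2π × 3.586×10⁸ = 2.253×10⁹ s.
= 6.260×10⁵ h.

T ≈ 626000 h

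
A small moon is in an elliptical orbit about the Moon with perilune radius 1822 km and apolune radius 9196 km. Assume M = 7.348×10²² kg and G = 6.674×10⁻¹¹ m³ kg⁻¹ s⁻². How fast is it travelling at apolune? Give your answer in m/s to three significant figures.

μ = GM = 6.674×10⁻¹¹ × 7.348×10²² = 4.904×10¹² m³/s².
Semi-major axis a = (r_p + r_a)/2 = 5509.0 km = 5.509×10⁶ m.
Vis-viva: v² = μ(2/r − 1/a) = 4.904×10¹² × (2.175×10⁻⁷ − 1.815×10⁻⁷) = 1.764×10⁵ m²/s².
v = 420.0 m/s.

v ≈ 420 m/s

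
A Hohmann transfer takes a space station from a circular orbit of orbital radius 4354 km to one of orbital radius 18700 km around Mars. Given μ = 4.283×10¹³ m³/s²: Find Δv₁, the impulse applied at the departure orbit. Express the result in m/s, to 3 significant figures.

Δv ≈ 858 m/s

r₁ = 4354 km = 4.354×10⁶ m.
r₂ = 18700 km = 1.870×10⁷ m.
Transfer ellipse a_t = (r₁ + r₂)/2 = 1.153×10⁷ m.
At r₁: circular v_c1 = √(μ/r₁) = 3136 m/s; transfer-periapsis v_p = √[μ(2/r₁ − 1/a_t)] = 3995 m/s.
Δv₁ = v_p − v_c1 = 858.4 m/s.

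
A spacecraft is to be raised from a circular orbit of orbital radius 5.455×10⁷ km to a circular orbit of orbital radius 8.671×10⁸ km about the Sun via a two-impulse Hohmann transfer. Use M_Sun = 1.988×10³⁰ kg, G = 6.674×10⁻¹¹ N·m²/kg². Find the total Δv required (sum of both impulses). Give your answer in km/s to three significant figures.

μ = GM = 6.674×10⁻¹¹ × 1.988×10³⁰ = 1.327×10²⁰ m³/s².
r₁ = 5.455×10⁷ km = 5.455×10¹⁰ m.
r₂ = 8.671×10⁸ km = 8.671×10¹¹ m.
Transfer ellipse a_t = (r₁ + r₂)/2 = 4.608×10¹¹ m.
At r₁: circular v_c1 = √(μ/r₁) = 49320 m/s; transfer-perihelion v_p = √[μ(2/r₁ − 1/a_t)] = 67650 m/s.
Δv₁ = v_p − v_c1 = 18330 m/s.
At r₂: circular v_c2 = √(μ/r₂) = 12370 m/s; transfer-aphelion v_a = √[μ(2/r₂ − 1/a_t)] = 4256 m/s.
Δv₂ = v_c2 − v_a = 8114 m/s.
Total Δv = Δv₁ + Δv₂ = 26450 m/s = 26.45 km/s.

Δv_total ≈ 26.4 km/s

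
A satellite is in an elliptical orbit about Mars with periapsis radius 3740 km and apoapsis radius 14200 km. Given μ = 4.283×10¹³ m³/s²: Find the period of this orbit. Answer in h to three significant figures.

T ≈ 7.16 h

Semi-major axis a = (r_p + r_a)/2 = (3740.0 + 14200)/2 = 8970.0 km = 8.970×10⁶ m.
By Kepler's third law T = 2π√(a³/μ) = 2π × 4.105×10³ = 2.579×10⁴ s.
= 7.165 h.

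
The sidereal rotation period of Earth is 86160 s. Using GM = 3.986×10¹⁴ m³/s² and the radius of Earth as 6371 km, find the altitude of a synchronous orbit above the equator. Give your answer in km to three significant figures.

A synchronous orbit has period T, so by Kepler's third law a = (μT²/4π²)^(1/3).
μT²/4π² = 3.986×10¹⁴ × (8.616×10⁴)² / 39.48 = 7.495×10²² m³.
a = 4.216×10⁷ m = 42163 km.
Altitude h = a − R = 42163 − 6371 = 35792 km.

h_sync ≈ 35800 km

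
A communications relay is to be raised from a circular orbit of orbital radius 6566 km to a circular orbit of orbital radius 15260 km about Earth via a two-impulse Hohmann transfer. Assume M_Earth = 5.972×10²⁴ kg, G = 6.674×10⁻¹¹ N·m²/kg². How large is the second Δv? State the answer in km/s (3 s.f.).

μ = GM = 6.674×10⁻¹¹ × 5.972×10²⁴ = 3.986×10¹⁴ m³/s².
r₁ = 6566 km = 6.566×10⁶ m.
r₂ = 15260 km = 1.526×10⁷ m.
Transfer ellipse a_t = (r₁ + r₂)/2 = 1.091×10⁷ m.
At r₁: circular v_c1 = √(μ/r₁) = 7791 m/s; transfer-perigee v_p = √[μ(2/r₁ − 1/a_t)] = 9213 m/s.
At r₂: circular v_c2 = √(μ/r₂) = 5111 m/s; transfer-apogee v_a = √[μ(2/r₂ − 1/a_t)] = 3964 m/s.
Δv₂ = v_c2 − v_a = 1146 m/s.
= 1.146 km/s.

Δv ≈ 1.15 km/s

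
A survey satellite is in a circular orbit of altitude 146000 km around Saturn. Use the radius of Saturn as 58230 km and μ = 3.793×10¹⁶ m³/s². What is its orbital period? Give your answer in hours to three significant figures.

T ≈ 26.2 hours

r = 58230 + 146000 = 204230 km = 2.0423×10⁸ m.
Kepler's third law: T = 2π√(r³/μ) = 2π√((2.042×10⁸)³ / 3.793×10¹⁶).
r³/μ = 2.246×10⁸ s², so T = 2π × 1.499×10⁴ = 9.416×10⁴ s.
Converting: 9.416×10⁴ s ÷ 3600 = 26.16 hours.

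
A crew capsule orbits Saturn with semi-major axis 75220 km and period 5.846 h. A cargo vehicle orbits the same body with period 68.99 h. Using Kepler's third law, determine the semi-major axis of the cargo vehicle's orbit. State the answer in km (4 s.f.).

a₂ ≈ 3.899×10⁵ km

Kepler's third law: a³ ∝ T², so a₂ = a₁ (T₂/T₁)^(2/3).
T₂/T₁ = 11.80, (T₂/T₁)^(2/3) = 5.183.
a₂ = 75220 × 5.183 = 3.899×10⁵ km.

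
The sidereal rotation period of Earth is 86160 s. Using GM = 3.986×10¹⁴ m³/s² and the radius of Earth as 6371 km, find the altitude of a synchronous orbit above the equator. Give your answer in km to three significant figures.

h_sync ≈ 35800 km

A synchronous orbit has period T, so by Kepler's third law a = (μT²/4π²)^(1/3).
μT²/4π² = 3.986×10¹⁴ × (8.616×10⁴)² / 39.48 = 7.495×10²² m³.
a = 4.216×10⁷ m = 42163 km.
Altitude h = a − R = 42163 − 6371 = 35792 km.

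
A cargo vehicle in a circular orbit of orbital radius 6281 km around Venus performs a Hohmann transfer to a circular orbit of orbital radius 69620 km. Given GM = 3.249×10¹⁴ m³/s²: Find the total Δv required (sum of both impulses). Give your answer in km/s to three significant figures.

r₁ = 6281 km = 6.281×10⁶ m.
r₂ = 69620 km = 6.962×10⁷ m.
Transfer ellipse a_t = (r₁ + r₂)/2 = 3.795×10⁷ m.
At r₁: circular v_c1 = √(μ/r₁) = 7192 m/s; transfer-periapsis v_p = √[μ(2/r₁ − 1/a_t)] = 9741 m/s.
Δv₁ = v_p − v_c1 = 2549 m/s.
At r₂: circular v_c2 = √(μ/r₂) = 2160 m/s; transfer-apoapsis v_a = √[μ(2/r₂ − 1/a_t)] = 878.8 m/s.
Δv₂ = v_c2 − v_a = 1281 m/s.
Total Δv = Δv₁ + Δv₂ = 3831 m/s = 3.831 km/s.

Δv_total ≈ 3.83 km/s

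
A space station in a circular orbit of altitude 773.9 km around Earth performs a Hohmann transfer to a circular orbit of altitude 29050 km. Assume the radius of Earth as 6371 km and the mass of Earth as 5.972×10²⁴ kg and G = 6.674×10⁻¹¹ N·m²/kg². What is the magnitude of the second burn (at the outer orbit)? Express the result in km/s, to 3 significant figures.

Δv ≈ 1.41 km/s

μ = GM = 6.674×10⁻¹¹ × 5.972×10²⁴ = 3.986×10¹⁴ m³/s².
r₁ = 6371 + 773.9 = 7144.9 km = 7.1449×10⁶ m.
r₂ = 6371 + 29050 = 35421 km = 3.5421×10⁷ m.
Transfer ellipse a_t = (r₁ + r₂)/2 = 2.128×10⁷ m.
At r₁: circular v_c1 = √(μ/r₁) = 7469 m/s; transfer-perigee v_p = √[μ(2/r₁ − 1/a_t)] = 9635 m/s.
At r₂: circular v_c2 = √(μ/r₂) = 3354 m/s; transfer-apogee v_a = √[μ(2/r₂ − 1/a_t)] = 1944 m/s.
Δv₂ = v_c2 − v_a = 1411 m/s.
= 1.411 km/s.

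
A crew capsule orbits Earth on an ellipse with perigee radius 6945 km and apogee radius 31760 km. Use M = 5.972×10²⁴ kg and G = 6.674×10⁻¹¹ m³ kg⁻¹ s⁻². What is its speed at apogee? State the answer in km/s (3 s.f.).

μ = GM = 6.674×10⁻¹¹ × 5.972×10²⁴ = 3.986×10¹⁴ m³/s².
Semi-major axis a = (r_p + r_a)/2 = 19352 km = 1.935×10⁷ m.
Vis-viva: v² = μ(2/r − 1/a) = 3.986×10¹⁴ × (6.297×10⁻⁸ − 5.167×10⁻⁸) = 4.504×10⁶ m²/s².
v = 2122 m/s = 2.122 km/s.

v ≈ 2.12 km/s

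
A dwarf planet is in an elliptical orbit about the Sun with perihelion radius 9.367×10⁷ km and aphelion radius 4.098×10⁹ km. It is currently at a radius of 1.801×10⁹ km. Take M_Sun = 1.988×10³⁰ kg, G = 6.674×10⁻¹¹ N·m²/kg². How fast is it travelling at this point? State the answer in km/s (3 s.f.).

μ = GM = 6.674×10⁻¹¹ × 1.988×10³⁰ = 1.327×10²⁰ m³/s².
Semi-major axis a = (r_p + r_a)/2 = 2.0958×10⁹ km = 2.096×10¹² m.
Vis-viva: v² = μ(2/r − 1/a) = 1.327×10²⁰ × (1.110×10⁻¹² − 4.771×10⁻¹³) = 8.403×10⁷ m²/s².
v = 9167 m/s = 9.167 km/s.

v ≈ 9.17 km/s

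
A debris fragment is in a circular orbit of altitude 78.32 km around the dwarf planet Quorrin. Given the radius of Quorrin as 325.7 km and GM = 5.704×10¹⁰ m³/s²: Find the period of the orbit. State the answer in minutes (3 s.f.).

T ≈ 113 minutes

r = 325.7 + 78.32 = 404.02 km = 4.0402×10⁵ m.
Kepler's third law: T = 2π√(r³/μ) = 2π√((4.040×10⁵)³ / 5.704×10¹⁰).
r³/μ = 1.156×10⁶ s², so T = 2π × 1.075×10³ = 6.756×10³ s.
Converting: 6.756×10³ s ÷ 60.00 = 112.6 minutes.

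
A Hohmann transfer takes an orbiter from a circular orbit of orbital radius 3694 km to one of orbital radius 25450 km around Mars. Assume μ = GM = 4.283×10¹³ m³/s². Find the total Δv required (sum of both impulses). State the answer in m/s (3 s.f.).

r₁ = 3694 km = 3.694×10⁶ m.
r₂ = 25450 km = 2.545×10⁷ m.
Transfer ellipse a_t = (r₁ + r₂)/2 = 1.457×10⁷ m.
At r₁: circular v_c1 = √(μ/r₁) = 3405 m/s; transfer-periapsis v_p = √[μ(2/r₁ − 1/a_t)] = 4500 m/s.
Δv₁ = v_p − v_c1 = 1095 m/s.
At r₂: circular v_c2 = √(μ/r₂) = 1297 m/s; transfer-apoapsis v_a = √[μ(2/r₂ − 1/a_t)] = 653.2 m/s.
Δv₂ = v_c2 − v_a = 644.1 m/s.
Total Δv = Δv₁ + Δv₂ = 1739 m/s.

Δv_total ≈ 1740 m/s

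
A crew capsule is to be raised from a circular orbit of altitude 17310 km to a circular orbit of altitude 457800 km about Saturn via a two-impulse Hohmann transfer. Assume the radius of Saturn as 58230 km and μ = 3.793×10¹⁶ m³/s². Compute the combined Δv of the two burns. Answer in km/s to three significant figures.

r₁ = 58230 + 17310 = 75540 km = 7.5540×10⁷ m.
r₂ = 58230 + 457800 = 516030 km = 5.1603×10⁸ m.
Transfer ellipse a_t = (r₁ + r₂)/2 = 2.958×10⁸ m.
At r₁: circular v_c1 = √(μ/r₁) = 22410 m/s; transfer-perikrone v_p = √[μ(2/r₁ − 1/a_t)] = 29600 m/s.
Δv₁ = v_p − v_c1 = 7189 m/s.
At r₂: circular v_c2 = √(μ/r₂) = 8573 m/s; transfer-apokrone v_a = √[μ(2/r₂ − 1/a_t)] = 4333 m/s.
Δv₂ = v_c2 − v_a = 4241 m/s.
Total Δv = Δv₁ + Δv₂ = 11430 m/s = 11.43 km/s.

Δv_total ≈ 11.4 km/s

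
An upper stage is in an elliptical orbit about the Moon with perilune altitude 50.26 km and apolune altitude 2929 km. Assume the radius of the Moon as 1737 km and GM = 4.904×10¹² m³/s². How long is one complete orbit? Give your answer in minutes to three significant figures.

T ≈ 274 minutes

r_p = 1737 + 50.26 = 1787.3 km = 1.7873×10⁶ m.
r_a = 1737 + 2929 = 4666.0 km = 4.6660×10⁶ m.
Semi-major axis a = (r_p + r_a)/2 = (1787.3 + 4666.0)/2 = 3226.6 km = 3.227×10⁶ m.
By Kepler's third law T = 2π√(a³/μ) = 2π × 2.617×10³ = 1.644×10⁴ s.
= 274.1 minutes.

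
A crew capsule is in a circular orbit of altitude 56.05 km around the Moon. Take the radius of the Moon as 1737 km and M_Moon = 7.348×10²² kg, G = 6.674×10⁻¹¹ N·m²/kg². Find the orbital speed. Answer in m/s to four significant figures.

v ≈ 1654 m/s

μ = GM = 6.674×10⁻¹¹ × 7.348×10²² = 4.904×10¹² m³/s².
r = 1737 + 56.05 = 1793.0 km = 1.7930×10⁶ m.
For a circular orbit v = √(μ/r) = √(4.904×10¹² / 1.793×10⁶) = √(2.735×10⁶) = 1654 m/s.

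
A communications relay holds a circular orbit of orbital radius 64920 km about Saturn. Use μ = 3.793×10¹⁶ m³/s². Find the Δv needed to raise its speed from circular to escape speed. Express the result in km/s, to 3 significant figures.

r = 64920 km = 6.492×10⁷ m.
Circular speed v_c = √(μ/r) = 24170 m/s.
Escape speed v_esc = √(2μ/r) = √2 × v_c = 34180 m/s.
Δv = v_esc − v_c = 10010 m/s = 10.01 km/s.

Δv ≈ 10.0 km/s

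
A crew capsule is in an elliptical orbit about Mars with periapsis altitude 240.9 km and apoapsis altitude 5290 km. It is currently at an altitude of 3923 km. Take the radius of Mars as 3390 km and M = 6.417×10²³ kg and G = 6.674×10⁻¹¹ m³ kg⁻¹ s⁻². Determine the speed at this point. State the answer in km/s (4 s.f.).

v ≈ 2.181 km/s

μ = GM = 6.674×10⁻¹¹ × 6.417×10²³ = 4.283×10¹³ m³/s².
r_p = 3390 + 240.9 = 3630.9 km = 3.6309×10⁶ m.
r_a = 3390 + 5290 = 8680.0 km = 8.6800×10⁶ m.
r = 3390 + 3923 = 7313.0 km = 7.313×10⁶ m.
Semi-major axis a = (r_p + r_a)/2 = 6155.4 km = 6.155×10⁶ m.
Vis-viva: v² = μ(2/r − 1/a) = 4.283×10¹³ × (2.735×10⁻⁷ − 1.625×10⁻⁷) = 4.755×10⁶ m²/s².
v = 2181 m/s = 2.181 km/s.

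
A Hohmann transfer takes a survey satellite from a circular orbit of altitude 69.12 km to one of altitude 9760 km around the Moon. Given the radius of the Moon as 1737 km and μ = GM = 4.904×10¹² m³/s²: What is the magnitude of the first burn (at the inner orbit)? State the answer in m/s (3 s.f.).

Δv ≈ 519 m/s

r₁ = 1737 + 69.12 = 1806.1 km = 1.8061×10⁶ m.
r₂ = 1737 + 9760 = 11497 km = 1.1497×10⁷ m.
Transfer ellipse a_t = (r₁ + r₂)/2 = 6.652×10⁶ m.
At r₁: circular v_c1 = √(μ/r₁) = 1648 m/s; transfer-perilune v_p = √[μ(2/r₁ − 1/a_t)] = 2166 m/s.
Δv₁ = v_p − v_c1 = 518.6 m/s.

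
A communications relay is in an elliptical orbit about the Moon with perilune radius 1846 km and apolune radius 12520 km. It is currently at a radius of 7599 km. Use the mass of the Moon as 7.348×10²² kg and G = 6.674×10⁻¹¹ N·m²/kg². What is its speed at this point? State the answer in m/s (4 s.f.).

v ≈ 779.7 m/s

μ = GM = 6.674×10⁻¹¹ × 7.348×10²² = 4.904×10¹² m³/s².
Semi-major axis a = (r_p + r_a)/2 = 7183.0 km = 7.183×10⁶ m.
Vis-viva: v² = μ(2/r − 1/a) = 4.904×10¹² × (2.632×10⁻⁷ − 1.392×10⁻⁷) = 6.080×10⁵ m²/s².
v = 779.7 m/s.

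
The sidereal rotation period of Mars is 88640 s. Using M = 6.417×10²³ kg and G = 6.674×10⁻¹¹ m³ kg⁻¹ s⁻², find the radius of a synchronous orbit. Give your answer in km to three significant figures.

r_sync ≈ 20400 km

μ = GM = 6.674×10⁻¹¹ × 6.417×10²³ = 4.283×10¹³ m³/s².
A synchronous orbit has period T, so by Kepler's third law a = (μT²/4π²)^(1/3).
μT²/4π² = 4.283×10¹³ × (8.864×10⁴)² / 39.48 = 8.524×10²¹ m³.
a = 2.043×10⁷ m = 20427 km.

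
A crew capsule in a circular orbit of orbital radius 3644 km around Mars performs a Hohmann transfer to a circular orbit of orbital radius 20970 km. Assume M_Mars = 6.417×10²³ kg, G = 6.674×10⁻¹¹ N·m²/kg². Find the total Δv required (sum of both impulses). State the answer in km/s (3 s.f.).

μ = GM = 6.674×10⁻¹¹ × 6.417×10²³ = 4.283×10¹³ m³/s².
r₁ = 3644 km = 3.644×10⁶ m.
r₂ = 20970 km = 2.097×10⁷ m.
Transfer ellipse a_t = (r₁ + r₂)/2 = 1.231×10⁷ m.
At r₁: circular v_c1 = √(μ/r₁) = 3428 m/s; transfer-periapsis v_p = √[μ(2/r₁ − 1/a_t)] = 4475 m/s.
Δv₁ = v_p − v_c1 = 1047 m/s.
At r₂: circular v_c2 = √(μ/r₂) = 1429 m/s; transfer-apoapsis v_a = √[μ(2/r₂ − 1/a_t)] = 777.6 m/s.
Δv₂ = v_c2 − v_a = 651.5 m/s.
Total Δv = Δv₁ + Δv₂ = 1698 m/s = 1.698 km/s.

Δv_total ≈ 1.70 km/s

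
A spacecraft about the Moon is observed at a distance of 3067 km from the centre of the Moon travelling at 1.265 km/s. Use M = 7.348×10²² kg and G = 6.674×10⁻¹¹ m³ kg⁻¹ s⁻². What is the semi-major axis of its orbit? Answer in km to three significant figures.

μ = GM = 6.674×10⁻¹¹ × 7.348×10²² = 4.904×10¹² m³/s².
r = 3.067×10⁶ m.
Vis-viva rearranged: 1/a = 2/r − v²/μ = 6.521×10⁻⁷ − 3.263×10⁻⁷ = 3.258×10⁻⁷ m⁻¹.
a = 3.069×10⁶ m = 3069.4 km.

a ≈ 3070 km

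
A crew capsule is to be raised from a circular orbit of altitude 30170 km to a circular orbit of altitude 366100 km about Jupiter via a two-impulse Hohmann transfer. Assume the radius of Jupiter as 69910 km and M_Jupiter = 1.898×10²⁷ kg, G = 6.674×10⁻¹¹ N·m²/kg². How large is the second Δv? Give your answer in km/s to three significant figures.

μ = GM = 6.674×10⁻¹¹ × 1.898×10²⁷ = 1.267×10¹⁷ m³/s².
r₁ = 69910 + 30170 = 100080 km = 1.0008×10⁸ m.
r₂ = 69910 + 366100 = 436010 km = 4.3601×10⁸ m.
Transfer ellipse a_t = (r₁ + r₂)/2 = 2.680×10⁸ m.
At r₁: circular v_c1 = √(μ/r₁) = 35580 m/s; transfer-perijove v_p = √[μ(2/r₁ − 1/a_t)] = 45370 m/s.
At r₂: circular v_c2 = √(μ/r₂) = 17040 m/s; transfer-apojove v_a = √[μ(2/r₂ − 1/a_t)] = 10420 m/s.
Δv₂ = v_c2 − v_a = 6630 m/s.
= 6.630 km/s.

Δv ≈ 6.63 km/s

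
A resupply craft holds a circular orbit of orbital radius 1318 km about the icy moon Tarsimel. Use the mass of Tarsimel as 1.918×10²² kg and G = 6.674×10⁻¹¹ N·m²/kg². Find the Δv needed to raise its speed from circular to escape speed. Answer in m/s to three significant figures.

μ = GM = 6.674×10⁻¹¹ × 1.918×10²² = 1.280×10¹² m³/s².
r = 1318 km = 1.318×10⁶ m.
Circular speed v_c = √(μ/r) = 985.5 m/s.
Escape speed v_esc = √(2μ/r) = √2 × v_c = 1394 m/s.
Δv = v_esc − v_c = 408.2 m/s.

Δv ≈ 408 m/s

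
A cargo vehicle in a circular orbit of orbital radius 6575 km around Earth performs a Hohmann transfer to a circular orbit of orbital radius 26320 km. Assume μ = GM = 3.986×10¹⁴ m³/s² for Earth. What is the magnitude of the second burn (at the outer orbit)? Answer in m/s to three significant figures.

r₁ = 6575 km = 6.575×10⁶ m.
r₂ = 26320 km = 2.632×10⁷ m.
Transfer ellipse a_t = (r₁ + r₂)/2 = 1.645×10⁷ m.
At r₁: circular v_c1 = √(μ/r₁) = 7786 m/s; transfer-perigee v_p = √[μ(2/r₁ − 1/a_t)] = 9849 m/s.
At r₂: circular v_c2 = √(μ/r₂) = 3892 m/s; transfer-apogee v_a = √[μ(2/r₂ − 1/a_t)] = 2461 m/s.
Δv₂ = v_c2 − v_a = 1431 m/s.

Δv ≈ 1430 m/s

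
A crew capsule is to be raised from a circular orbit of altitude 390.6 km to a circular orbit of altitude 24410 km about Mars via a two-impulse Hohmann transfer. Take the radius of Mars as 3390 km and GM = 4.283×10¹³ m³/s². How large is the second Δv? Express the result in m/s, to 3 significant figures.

Δv ≈ 634 m/s

r₁ = 3390 + 390.6 = 3780.6 km = 3.7806×10⁶ m.
r₂ = 3390 + 24410 = 27800 km = 2.7800×10⁷ m.
Transfer ellipse a_t = (r₁ + r₂)/2 = 1.579×10⁷ m.
At r₁: circular v_c1 = √(μ/r₁) = 3366 m/s; transfer-periapsis v_p = √[μ(2/r₁ − 1/a_t)] = 4466 m/s.
At r₂: circular v_c2 = √(μ/r₂) = 1241 m/s; transfer-apoapsis v_a = √[μ(2/r₂ − 1/a_t)] = 607.3 m/s.
Δv₂ = v_c2 − v_a = 633.9 m/s.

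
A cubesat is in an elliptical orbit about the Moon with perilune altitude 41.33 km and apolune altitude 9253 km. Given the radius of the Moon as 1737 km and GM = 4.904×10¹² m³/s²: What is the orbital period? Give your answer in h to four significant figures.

r_p = 1737 + 41.33 = 1778.3 km = 1.7783×10⁶ m.
r_a = 1737 + 9253 = 10990 km = 1.0990×10⁷ m.
Semi-major axis a = (r_p + r_a)/2 = (1778.3 + 10990)/2 = 6384.2 km = 6.384×10⁶ m.
By Kepler's third law T = 2π√(a³/μ) = 2π × 7.284×10³ = 4.577×10⁴ s.
= 12.71 h.

T ≈ 12.71 h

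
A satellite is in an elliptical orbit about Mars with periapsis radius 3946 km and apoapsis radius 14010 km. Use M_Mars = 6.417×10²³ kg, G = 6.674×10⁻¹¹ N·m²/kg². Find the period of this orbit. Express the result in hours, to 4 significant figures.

T ≈ 7.174 hours

μ = GM = 6.674×10⁻¹¹ × 6.417×10²³ = 4.283×10¹³ m³/s².
Semi-major axis a = (r_p + r_a)/2 = (3946.0 + 14010)/2 = 8978.0 km = 8.978×10⁶ m.
By Kepler's third law T = 2π√(a³/μ) = 2π × 4.111×10³ = 2.583×10⁴ s.
= 7.174 hours.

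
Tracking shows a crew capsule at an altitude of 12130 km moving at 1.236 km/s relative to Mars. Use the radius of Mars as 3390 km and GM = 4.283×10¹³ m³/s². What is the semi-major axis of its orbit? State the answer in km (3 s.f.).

a ≈ 10700 km

r = 3390 + 12130 = 15520 km = 1.552×10⁷ m.
Vis-viva rearranged: 1/a = 2/r − v²/μ = 1.289×10⁻⁷ − 3.567×10⁻⁸ = 9.320×10⁻⁸ m⁻¹.
a = 1.073×10⁷ m = 10730 km.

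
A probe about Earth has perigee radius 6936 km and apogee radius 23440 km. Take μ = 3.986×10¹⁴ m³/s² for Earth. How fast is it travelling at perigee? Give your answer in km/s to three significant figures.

Semi-major axis a = (r_p + r_a)/2 = 15188 km = 1.519×10⁷ m.
Vis-viva: v² = μ(2/r − 1/a) = 3.986×10¹⁴ × (2.884×10⁻⁷ − 6.584×10⁻⁸) = 8.869×10⁷ m²/s².
v = 9418 m/s = 9.418 km/s.

v ≈ 9.42 km/s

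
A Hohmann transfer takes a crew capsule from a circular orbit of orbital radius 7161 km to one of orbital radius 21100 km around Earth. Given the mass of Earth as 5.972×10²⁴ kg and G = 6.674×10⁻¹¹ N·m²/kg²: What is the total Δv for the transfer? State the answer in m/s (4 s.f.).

μ = GM = 6.674×10⁻¹¹ × 5.972×10²⁴ = 3.986×10¹⁴ m³/s².
r₁ = 7161 km = 7.161×10⁶ m.
r₂ = 21100 km = 2.110×10⁷ m.
Transfer ellipse a_t = (r₁ + r₂)/2 = 1.413×10⁷ m.
At r₁: circular v_c1 = √(μ/r₁) = 7460 m/s; transfer-perigee v_p = √[μ(2/r₁ − 1/a_t)] = 9117 m/s.
Δv₁ = v_p − v_c1 = 1656 m/s.
At r₂: circular v_c2 = √(μ/r₂) = 4346 m/s; transfer-apogee v_a = √[μ(2/r₂ − 1/a_t)] = 3094 m/s.
Δv₂ = v_c2 − v_a = 1252 m/s.
Total Δv = Δv₁ + Δv₂ = 2908 m/s.

Δv_total ≈ 2908 m/s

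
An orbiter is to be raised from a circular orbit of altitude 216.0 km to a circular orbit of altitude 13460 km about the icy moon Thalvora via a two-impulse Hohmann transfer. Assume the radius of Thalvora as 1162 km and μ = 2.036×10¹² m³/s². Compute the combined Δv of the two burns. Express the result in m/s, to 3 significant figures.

r₁ = 1162 + 216.0 = 1378.0 km = 1.3780×10⁶ m.
r₂ = 1162 + 13460 = 14622 km = 1.4622×10⁷ m.
Transfer ellipse a_t = (r₁ + r₂)/2 = 8.000×10⁶ m.
At r₁: circular v_c1 = √(μ/r₁) = 1216 m/s; transfer-periapsis v_p = √[μ(2/r₁ − 1/a_t)] = 1643 m/s.
Δv₁ = v_p − v_c1 = 427.8 m/s.
At r₂: circular v_c2 = √(μ/r₂) = 373.2 m/s; transfer-apoapsis v_a = √[μ(2/r₂ − 1/a_t)] = 154.9 m/s.
Δv₂ = v_c2 − v_a = 218.3 m/s.
Total Δv = Δv₁ + Δv₂ = 646.1 m/s.

Δv_total ≈ 646 m/s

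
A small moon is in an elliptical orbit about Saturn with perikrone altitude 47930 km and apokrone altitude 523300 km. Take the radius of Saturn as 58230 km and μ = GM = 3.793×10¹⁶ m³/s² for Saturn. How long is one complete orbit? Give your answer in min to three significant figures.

T ≈ 3430 min

r_p = 58230 + 47930 = 106160 km = 1.0616×10⁸ m.
r_a = 58230 + 523300 = 581530 km = 5.8153×10⁸ m.
Semi-major axis a = (r_p + r_a)/2 = (1.0616×10⁵ + 5.8153×10⁵)/2 = 3.4384×10⁵ km = 3.438×10⁸ m.
By Kepler's third law T = 2π√(a³/μ) = 2π × 3.274×10⁴ = 2.057×10⁵ s.
= 3428 min.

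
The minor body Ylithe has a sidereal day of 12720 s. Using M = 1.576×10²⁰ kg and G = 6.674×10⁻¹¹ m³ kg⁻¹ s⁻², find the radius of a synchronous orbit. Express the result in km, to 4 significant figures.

μ = GM = 6.674×10⁻¹¹ × 1.576×10²⁰ = 1.052×10¹⁰ m³/s².
A synchronous orbit has period T, so by Kepler's third law a = (μT²/4π²)^(1/3).
μT²/4π² = 1.052×10¹⁰ × (1.272×10⁴)² / 39.48 = 4.311×10¹⁶ m³.
a = 3.506×10⁵ m = 350.63 km.

r_sync ≈ 350.6 km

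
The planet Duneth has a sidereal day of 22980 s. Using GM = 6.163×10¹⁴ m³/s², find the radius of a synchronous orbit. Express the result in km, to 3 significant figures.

A synchronous orbit has period T, so by Kepler's third law a = (μT²/4π²)^(1/3).
μT²/4π² = 6.163×10¹⁴ × (2.298×10⁴)² / 39.48 = 8.244×10²¹ m³.
a = 2.020×10⁷ m = 20201 km.

r_sync ≈ 20200 km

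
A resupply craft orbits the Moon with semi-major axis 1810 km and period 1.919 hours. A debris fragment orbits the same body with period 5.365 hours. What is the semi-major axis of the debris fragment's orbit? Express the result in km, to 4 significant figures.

a₂ ≈ 3592 km

Kepler's third law: a³ ∝ T², so a₂ = a₁ (T₂/T₁)^(2/3).
T₂/T₁ = 2.796, (T₂/T₁)^(2/3) = 1.985.
a₂ = 1810 × 1.985 = 3592 km.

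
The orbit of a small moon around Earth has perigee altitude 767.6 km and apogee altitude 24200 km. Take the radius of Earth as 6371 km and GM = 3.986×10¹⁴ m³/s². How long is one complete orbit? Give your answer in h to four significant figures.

T ≈ 7.157 h

r_p = 6371 + 767.6 = 7138.6 km = 7.1386×10⁶ m.
r_a = 6371 + 24200 = 30571 km = 3.0571×10⁷ m.
Semi-major axis a = (r_p + r_a)/2 = (7138.6 + 30571)/2 = 18855 km = 1.885×10⁷ m.
By Kepler's third law T = 2π√(a³/μ) = 2π × 4.101×10³ = 2.577×10⁴ s.
= 7.157 h.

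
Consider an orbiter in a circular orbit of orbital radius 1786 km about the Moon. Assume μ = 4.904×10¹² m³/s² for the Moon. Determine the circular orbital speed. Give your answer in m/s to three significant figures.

r = 1786 km = 1.786×10⁶ m.
For a circular orbit v = √(μ/r) = √(4.904×10¹² / 1.786×10⁶) = √(2.746×10⁶) = 1657 m/s.

v ≈ 1660 m/s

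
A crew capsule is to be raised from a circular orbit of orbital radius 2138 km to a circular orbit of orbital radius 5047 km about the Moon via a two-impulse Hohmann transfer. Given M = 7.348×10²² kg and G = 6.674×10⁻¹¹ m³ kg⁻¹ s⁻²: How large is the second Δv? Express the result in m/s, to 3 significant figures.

Δv ≈ 225 m/s

μ = GM = 6.674×10⁻¹¹ × 7.348×10²² = 4.904×10¹² m³/s².
r₁ = 2138 km = 2.138×10⁶ m.
r₂ = 5047 km = 5.047×10⁶ m.
Transfer ellipse a_t = (r₁ + r₂)/2 = 3.592×10⁶ m.
At r₁: circular v_c1 = √(μ/r₁) = 1515 m/s; transfer-perilune v_p = √[μ(2/r₁ − 1/a_t)] = 1795 m/s.
At r₂: circular v_c2 = √(μ/r₂) = 985.7 m/s; transfer-apolune v_a = √[μ(2/r₂ − 1/a_t)] = 760.4 m/s.
Δv₂ = v_c2 − v_a = 225.3 m/s.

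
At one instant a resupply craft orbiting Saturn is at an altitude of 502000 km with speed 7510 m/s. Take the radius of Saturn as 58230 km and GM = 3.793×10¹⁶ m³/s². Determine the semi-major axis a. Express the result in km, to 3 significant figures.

r = 58230 + 502000 = 5.6023×10⁵ km = 5.602×10⁸ m.
Specific orbital energy ε = v²/2 − μ/r = (7510)²/2 − 3.793×10¹⁶/5.602×10⁸ = -3.950×10⁷ J/kg.
Since ε = −μ/(2a), a = −μ/(2ε) = 4.801×10⁸ m = 4.8007×10⁵ km.

a ≈ 4.80×10⁵ km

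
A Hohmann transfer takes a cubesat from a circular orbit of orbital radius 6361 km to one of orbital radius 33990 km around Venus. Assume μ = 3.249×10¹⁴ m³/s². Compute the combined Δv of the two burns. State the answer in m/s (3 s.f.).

r₁ = 6361 km = 6.361×10⁶ m.
r₂ = 33990 km = 3.399×10⁷ m.
Transfer ellipse a_t = (r₁ + r₂)/2 = 2.018×10⁷ m.
At r₁: circular v_c1 = √(μ/r₁) = 7147 m/s; transfer-periapsis v_p = √[μ(2/r₁ − 1/a_t)] = 9276 m/s.
Δv₁ = v_p − v_c1 = 2130 m/s.
At r₂: circular v_c2 = √(μ/r₂) = 3092 m/s; transfer-apoapsis v_a = √[μ(2/r₂ − 1/a_t)] = 1736 m/s.
Δv₂ = v_c2 − v_a = 1356 m/s.
Total Δv = Δv₁ + Δv₂ = 3485 m/s.

Δv_total ≈ 3490 m/s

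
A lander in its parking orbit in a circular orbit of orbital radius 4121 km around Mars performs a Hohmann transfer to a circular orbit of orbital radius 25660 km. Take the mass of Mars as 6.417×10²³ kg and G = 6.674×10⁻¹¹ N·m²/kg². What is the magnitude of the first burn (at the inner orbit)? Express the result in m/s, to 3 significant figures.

Δv ≈ 1010 m/s

μ = GM = 6.674×10⁻¹¹ × 6.417×10²³ = 4.283×10¹³ m³/s².
r₁ = 4121 km = 4.121×10⁶ m.
r₂ = 25660 km = 2.566×10⁷ m.
Transfer ellipse a_t = (r₁ + r₂)/2 = 1.489×10⁷ m.
At r₁: circular v_c1 = √(μ/r₁) = 3224 m/s; transfer-periapsis v_p = √[μ(2/r₁ − 1/a_t)] = 4232 m/s.
Δv₁ = v_p − v_c1 = 1008 m/s.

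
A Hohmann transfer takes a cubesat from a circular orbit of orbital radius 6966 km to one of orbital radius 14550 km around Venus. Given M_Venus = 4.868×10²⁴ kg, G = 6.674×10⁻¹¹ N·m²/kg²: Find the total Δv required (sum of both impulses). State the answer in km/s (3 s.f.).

Δv_total ≈ 2.04 km/s

μ = GM = 6.674×10⁻¹¹ × 4.868×10²⁴ = 3.249×10¹⁴ m³/s².
r₁ = 6966 km = 6.966×10⁶ m.
r₂ = 14550 km = 1.455×10⁷ m.
Transfer ellipse a_t = (r₁ + r₂)/2 = 1.076×10⁷ m.
At r₁: circular v_c1 = √(μ/r₁) = 6829 m/s; transfer-periapsis v_p = √[μ(2/r₁ − 1/a_t)] = 7942 m/s.
Δv₁ = v_p − v_c1 = 1113 m/s.
At r₂: circular v_c2 = √(μ/r₂) = 4725 m/s; transfer-apoapsis v_a = √[μ(2/r₂ − 1/a_t)] = 3802 m/s.
Δv₂ = v_c2 − v_a = 922.9 m/s.
Total Δv = Δv₁ + Δv₂ = 2036 m/s = 2.036 km/s.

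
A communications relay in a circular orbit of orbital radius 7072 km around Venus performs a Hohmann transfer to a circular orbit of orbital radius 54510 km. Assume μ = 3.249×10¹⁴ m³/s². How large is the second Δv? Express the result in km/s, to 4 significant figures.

r₁ = 7072 km = 7.072×10⁶ m.
r₂ = 54510 km = 5.451×10⁷ m.
Transfer ellipse a_t = (r₁ + r₂)/2 = 3.079×10⁷ m.
At r₁: circular v_c1 = √(μ/r₁) = 6778 m/s; transfer-periapsis v_p = √[μ(2/r₁ − 1/a_t)] = 9018 m/s.
At r₂: circular v_c2 = √(μ/r₂) = 2441 m/s; transfer-apoapsis v_a = √[μ(2/r₂ − 1/a_t)] = 1170 m/s.
Δv₂ = v_c2 − v_a = 1271 m/s.
= 1.271 km/s.

Δv ≈ 1.271 km/s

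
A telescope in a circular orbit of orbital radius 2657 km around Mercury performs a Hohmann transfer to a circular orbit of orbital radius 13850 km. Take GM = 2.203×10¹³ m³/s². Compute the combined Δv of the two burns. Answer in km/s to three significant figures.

r₁ = 2657 km = 2.657×10⁶ m.
r₂ = 13850 km = 1.385×10⁷ m.
Transfer ellipse a_t = (r₁ + r₂)/2 = 8.254×10⁶ m.
At r₁: circular v_c1 = √(μ/r₁) = 2879 m/s; transfer-periherm v_p = √[μ(2/r₁ − 1/a_t)] = 3730 m/s.
Δv₁ = v_p − v_c1 = 850.6 m/s.
At r₂: circular v_c2 = √(μ/r₂) = 1261 m/s; transfer-apoherm v_a = √[μ(2/r₂ − 1/a_t)] = 715.6 m/s.
Δv₂ = v_c2 − v_a = 545.6 m/s.
Total Δv = Δv₁ + Δv₂ = 1396 m/s = 1.396 km/s.

Δv_total ≈ 1.40 km/s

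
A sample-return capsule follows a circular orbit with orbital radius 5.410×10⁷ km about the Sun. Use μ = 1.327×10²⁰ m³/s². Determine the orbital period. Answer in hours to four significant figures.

T ≈ 1907 hours

r = 5.410×10⁷ km = 5.410×10¹⁰ m.
Kepler's third law: T = 2π√(r³/μ) = 2π√((5.410×10¹⁰)³ / 1.327×10²⁰).
r³/μ = 1.193×10¹² s², so T = 2π × 1.092×10⁶ = 6.863×10⁶ s.
Converting: 6.863×10⁶ s ÷ 3600 = 1907 hours.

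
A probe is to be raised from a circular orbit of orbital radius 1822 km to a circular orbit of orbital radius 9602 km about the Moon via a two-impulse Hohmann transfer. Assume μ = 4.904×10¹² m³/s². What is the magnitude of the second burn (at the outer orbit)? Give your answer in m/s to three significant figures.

Δv ≈ 311 m/s

r₁ = 1822 km = 1.822×10⁶ m.
r₂ = 9602 km = 9.602×10⁶ m.
Transfer ellipse a_t = (r₁ + r₂)/2 = 5.712×10⁶ m.
At r₁: circular v_c1 = √(μ/r₁) = 1641 m/s; transfer-perilune v_p = √[μ(2/r₁ − 1/a_t)] = 2127 m/s.
At r₂: circular v_c2 = √(μ/r₂) = 714.7 m/s; transfer-apolune v_a = √[μ(2/r₂ − 1/a_t)] = 403.6 m/s.
Δv₂ = v_c2 − v_a = 311.0 m/s.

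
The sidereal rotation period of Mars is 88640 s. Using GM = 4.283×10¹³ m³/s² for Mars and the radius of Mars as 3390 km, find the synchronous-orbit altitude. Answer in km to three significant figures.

A synchronous orbit has period T, so by Kepler's third law a = (μT²/4π²)^(1/3).
μT²/4π² = 4.283×10¹³ × (8.864×10⁴)² / 39.48 = 8.524×10²¹ m³.
a = 2.043×10⁷ m = 20428 km.
Altitude h = a − R = 20428 − 3390 = 17038 km.

h_sync ≈ 17000 km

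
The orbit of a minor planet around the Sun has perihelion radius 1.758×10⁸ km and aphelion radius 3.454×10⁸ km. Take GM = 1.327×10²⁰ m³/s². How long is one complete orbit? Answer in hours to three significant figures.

T ≈ 20200 hours

Semi-major axis a = (r_p + r_a)/2 = (1.7580×10⁸ + 3.4540×10⁸)/2 = 2.6060×10⁸ km = 2.606×10¹¹ m.
By Kepler's third law T = 2π√(a³/μ) = 2π × 1.155×10⁷ = 7.256×10⁷ s.
= 20160 hours.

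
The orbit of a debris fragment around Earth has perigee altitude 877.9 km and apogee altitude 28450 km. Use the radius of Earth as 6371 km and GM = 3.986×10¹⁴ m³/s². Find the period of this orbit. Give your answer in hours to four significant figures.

T ≈ 8.434 hours

r_p = 6371 + 877.9 = 7248.9 km = 7.2489×10⁶ m.
r_a = 6371 + 28450 = 34821 km = 3.4821×10⁷ m.
Semi-major axis a = (r_p + r_a)/2 = (7248.9 + 34821)/2 = 21035 km = 2.103×10⁷ m.
By Kepler's third law T = 2π√(a³/μ) = 2π × 4.832×10³ = 3.036×10⁴ s.
= 8.434 hours.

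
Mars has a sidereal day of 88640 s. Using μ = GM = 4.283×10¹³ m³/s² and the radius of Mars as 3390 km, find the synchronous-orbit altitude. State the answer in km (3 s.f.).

h_sync ≈ 17000 km

A synchronous orbit has period T, so by Kepler's third law a = (μT²/4π²)^(1/3).
μT²/4π² = 4.283×10¹³ × (8.864×10⁴)² / 39.48 = 8.524×10²¹ m³.
a = 2.043×10⁷ m = 20428 km.
Altitude h = a − R = 20428 − 3390 = 17038 km.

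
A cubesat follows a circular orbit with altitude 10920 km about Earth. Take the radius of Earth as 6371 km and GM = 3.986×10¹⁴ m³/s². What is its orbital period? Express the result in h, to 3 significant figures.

T ≈ 6.29 h

r = 6371 + 10920 = 17291 km = 1.7291×10⁷ m.
Kepler's third law: T = 2π√(r³/μ) = 2π√((1.729×10⁷)³ / 3.986×10¹⁴).
r³/μ = 1.297×10⁷ s², so T = 2π × 3.601×10³ = 2.263×10⁴ s.
Converting: 2.263×10⁴ s ÷ 3600 = 6.285 h.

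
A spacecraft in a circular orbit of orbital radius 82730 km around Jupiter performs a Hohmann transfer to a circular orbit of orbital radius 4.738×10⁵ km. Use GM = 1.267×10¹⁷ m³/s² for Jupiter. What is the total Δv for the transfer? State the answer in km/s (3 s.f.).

Δv_total ≈ 19.4 km/s

r₁ = 82730 km = 8.273×10⁷ m.
r₂ = 4.738×10⁵ km = 4.738×10⁸ m.
Transfer ellipse a_t = (r₁ + r₂)/2 = 2.783×10⁸ m.
At r₁: circular v_c1 = √(μ/r₁) = 39130 m/s; transfer-perijove v_p = √[μ(2/r₁ − 1/a_t)] = 51070 m/s.
Δv₁ = v_p − v_c1 = 11930 m/s.
At r₂: circular v_c2 = √(μ/r₂) = 16350 m/s; transfer-apojove v_a = √[μ(2/r₂ − 1/a_t)] = 8916 m/s.
Δv₂ = v_c2 − v_a = 7436 m/s.
Total Δv = Δv₁ + Δv₂ = 19370 m/s = 19.37 km/s.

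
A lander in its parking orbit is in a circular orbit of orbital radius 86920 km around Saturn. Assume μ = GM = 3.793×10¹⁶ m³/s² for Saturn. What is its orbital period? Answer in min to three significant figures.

r = 86920 km = 8.692×10⁷ m.
Kepler's third law: T = 2π√(r³/μ) = 2π√((8.692×10⁷)³ / 3.793×10¹⁶).
r³/μ = 1.731×10⁷ s², so T = 2π × 4.161×10³ = 2.614×10⁴ s.
Converting: 2.614×10⁴ s ÷ 60.00 = 435.7 min.

T ≈ 436 min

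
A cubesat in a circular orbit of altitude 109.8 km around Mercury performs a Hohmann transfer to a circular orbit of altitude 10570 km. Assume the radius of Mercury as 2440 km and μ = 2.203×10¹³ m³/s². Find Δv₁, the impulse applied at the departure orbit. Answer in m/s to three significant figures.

r₁ = 2440 + 109.8 = 2549.8 km = 2.5498×10⁶ m.
r₂ = 2440 + 10570 = 13010 km = 1.3010×10⁷ m.
Transfer ellipse a_t = (r₁ + r₂)/2 = 7.780×10⁶ m.
At r₁: circular v_c1 = √(μ/r₁) = 2939 m/s; transfer-periherm v_p = √[μ(2/r₁ − 1/a_t)] = 3801 m/s.
Δv₁ = v_p − v_c1 = 861.7 m/s.

Δv ≈ 862 m/s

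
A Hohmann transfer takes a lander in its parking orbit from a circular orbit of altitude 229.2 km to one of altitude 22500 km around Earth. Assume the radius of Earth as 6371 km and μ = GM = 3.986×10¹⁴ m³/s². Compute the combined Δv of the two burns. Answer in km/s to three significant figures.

Δv_total ≈ 3.59 km/s

r₁ = 6371 + 229.2 = 6600.2 km = 6.6002×10⁶ m.
r₂ = 6371 + 22500 = 28871 km = 2.8871×10⁷ m.
Transfer ellipse a_t = (r₁ + r₂)/2 = 1.774×10⁷ m.
At r₁: circular v_c1 = √(μ/r₁) = 7771 m/s; transfer-perigee v_p = √[μ(2/r₁ − 1/a_t)] = 9915 m/s.
Δv₁ = v_p − v_c1 = 2144 m/s.
At r₂: circular v_c2 = √(μ/r₂) = 3716 m/s; transfer-apogee v_a = √[μ(2/r₂ − 1/a_t)] = 2267 m/s.
Δv₂ = v_c2 − v_a = 1449 m/s.
Total Δv = Δv₁ + Δv₂ = 3593 m/s = 3.593 km/s.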